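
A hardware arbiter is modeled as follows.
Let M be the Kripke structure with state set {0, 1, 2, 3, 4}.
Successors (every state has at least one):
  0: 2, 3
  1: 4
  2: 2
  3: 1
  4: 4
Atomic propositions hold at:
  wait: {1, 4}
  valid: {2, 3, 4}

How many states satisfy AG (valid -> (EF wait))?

EF wait: least fixpoint, start Z0 = {1, 4}, add states with some successor in Z. Z1 = {1, 3, 4}; Z2 = {0, 1, 3, 4}; fixed.
Sat(EF wait) = {0, 1, 3, 4}
Sat(valid -> (EF wait)) = {0, 1, 3, 4}
AG (valid -> (EF wait)): greatest fixpoint, start Z0 = {0, 1, 3, 4}, keep only states in Sat with every successor in Z. Z1 = {1, 3, 4}; fixed.
Sat(AG (valid -> (EF wait))) = {1, 3, 4}
|Sat(AG (valid -> (EF wait)))| = |{1, 3, 4}| = 3.

3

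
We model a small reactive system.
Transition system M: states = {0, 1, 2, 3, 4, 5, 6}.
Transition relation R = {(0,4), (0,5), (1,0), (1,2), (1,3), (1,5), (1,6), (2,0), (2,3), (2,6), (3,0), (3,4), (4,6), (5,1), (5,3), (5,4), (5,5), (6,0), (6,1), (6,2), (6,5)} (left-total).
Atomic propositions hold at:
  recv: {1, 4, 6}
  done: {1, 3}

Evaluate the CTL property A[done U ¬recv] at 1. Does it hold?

Sat(¬recv) = {0, 2, 3, 5}
A[done U ¬recv]: least fixpoint, start Z0 = Sat(¬recv) = {0, 2, 3, 5}, add states in Sat(done) with every successor in Z. Already a fixed point.
Sat(A[done U ¬recv]) = {0, 2, 3, 5}
1 ∉ Sat(A[done U ¬recv]) = {0, 2, 3, 5}, so the formula does not hold at 1.

No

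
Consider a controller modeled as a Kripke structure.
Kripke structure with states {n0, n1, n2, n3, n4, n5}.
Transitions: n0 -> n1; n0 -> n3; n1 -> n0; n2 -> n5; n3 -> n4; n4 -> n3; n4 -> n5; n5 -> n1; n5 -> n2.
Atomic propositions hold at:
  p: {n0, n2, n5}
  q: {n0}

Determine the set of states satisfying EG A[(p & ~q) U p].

{n2, n5}

Sat(~q) = {n1, n2, n3, n4, n5}
Sat(p & ~q) = {n2, n5}
A[(p & ~q) U p]: least fixpoint, start Z0 = Sat(p) = {n0, n2, n5}, add states in Sat(p & ~q) with every successor in Z. Already a fixed point.
Sat(A[(p & ~q) U p]) = {n0, n2, n5}
EG A[(p & ~q) U p]: greatest fixpoint, start Z0 = {n0, n2, n5}, keep only states in Sat with some successor in Z. Z1 = {n2, n5}; fixed.
Sat(EG A[(p & ~q) U p]) = {n2, n5}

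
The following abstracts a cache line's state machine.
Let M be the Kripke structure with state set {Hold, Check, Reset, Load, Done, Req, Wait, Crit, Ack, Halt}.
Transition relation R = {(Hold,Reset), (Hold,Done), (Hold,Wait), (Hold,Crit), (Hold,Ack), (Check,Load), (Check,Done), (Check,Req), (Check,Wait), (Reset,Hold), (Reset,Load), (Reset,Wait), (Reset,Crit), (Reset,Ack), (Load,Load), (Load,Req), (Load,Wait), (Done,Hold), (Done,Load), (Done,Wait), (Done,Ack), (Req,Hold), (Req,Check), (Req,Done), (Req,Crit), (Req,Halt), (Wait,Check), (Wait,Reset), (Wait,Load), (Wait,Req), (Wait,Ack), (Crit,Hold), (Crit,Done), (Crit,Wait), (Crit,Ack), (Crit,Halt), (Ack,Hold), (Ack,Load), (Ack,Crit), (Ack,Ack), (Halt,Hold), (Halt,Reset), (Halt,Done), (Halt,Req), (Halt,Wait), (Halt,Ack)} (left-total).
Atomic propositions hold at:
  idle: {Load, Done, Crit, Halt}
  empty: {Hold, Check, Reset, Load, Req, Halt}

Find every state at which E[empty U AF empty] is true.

AF empty: least fixpoint, start Z0 = {Hold, Check, Reset, Load, Req, Halt}, add states with every successor in Z. Already a fixed point.
Sat(AF empty) = {Hold, Check, Reset, Load, Req, Halt}
E[empty U AF empty]: least fixpoint, start Z0 = Sat(AF empty) = {Hold, Check, Reset, Load, Req, Halt}, add states in Sat(empty) with some successor in Z. Already a fixed point.
Sat(E[empty U AF empty]) = {Hold, Check, Reset, Load, Req, Halt}

{Hold, Check, Reset, Load, Req, Halt}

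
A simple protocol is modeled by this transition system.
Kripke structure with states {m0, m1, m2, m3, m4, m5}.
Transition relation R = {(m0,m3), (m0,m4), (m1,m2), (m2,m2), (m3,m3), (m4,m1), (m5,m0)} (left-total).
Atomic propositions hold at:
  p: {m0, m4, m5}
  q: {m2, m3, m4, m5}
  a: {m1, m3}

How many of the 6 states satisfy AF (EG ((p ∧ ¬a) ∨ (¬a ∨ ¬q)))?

Sat(¬a) = {m0, m2, m4, m5}
Sat(p ∧ ¬a) = {m0, m4, m5}
Sat(¬q) = {m0, m1}
Sat(¬a ∨ ¬q) = {m0, m1, m2, m4, m5}
Sat((p ∧ ¬a) ∨ (¬a ∨ ¬q)) = {m0, m1, m2, m4, m5}
EG ((p ∧ ¬a) ∨ (¬a ∨ ¬q)): greatest fixpoint, start Z0 = {m0, m1, m2, m4, m5}, keep only states in Sat with some successor in Z. Already a fixed point.
Sat(EG ((p ∧ ¬a) ∨ (¬a ∨ ¬q))) = {m0, m1, m2, m4, m5}
AF (EG ((p ∧ ¬a) ∨ (¬a ∨ ¬q))): least fixpoint, start Z0 = {m0, m1, m2, m4, m5}, add states with every successor in Z. Already a fixed point.
Sat(AF (EG ((p ∧ ¬a) ∨ (¬a ∨ ¬q)))) = {m0, m1, m2, m4, m5}
|Sat(AF (EG ((p ∧ ¬a) ∨ (¬a ∨ ¬q))))| = |{m0, m1, m2, m4, m5}| = 5.

5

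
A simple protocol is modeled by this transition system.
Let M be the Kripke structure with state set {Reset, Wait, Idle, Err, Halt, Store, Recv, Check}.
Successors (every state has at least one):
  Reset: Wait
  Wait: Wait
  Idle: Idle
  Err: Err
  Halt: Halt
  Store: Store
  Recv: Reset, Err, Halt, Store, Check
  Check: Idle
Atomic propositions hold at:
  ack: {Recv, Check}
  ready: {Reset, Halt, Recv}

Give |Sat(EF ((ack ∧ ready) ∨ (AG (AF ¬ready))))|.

7

Sat(ack ∧ ready) = {Recv}
Sat(¬ready) = {Wait, Idle, Err, Store, Check}
AF ¬ready: least fixpoint, start Z0 = {Wait, Idle, Err, Store, Check}, add states with every successor in Z. Z1 = {Reset, Wait, Idle, Err, Store, Check}; fixed.
Sat(AF ¬ready) = {Reset, Wait, Idle, Err, Store, Check}
AG (AF ¬ready): greatest fixpoint, start Z0 = {Reset, Wait, Idle, Err, Store, Check}, keep only states in Sat with every successor in Z. Already a fixed point.
Sat(AG (AF ¬ready)) = {Reset, Wait, Idle, Err, Store, Check}
Sat((ack ∧ ready) ∨ (AG (AF ¬ready))) = {Reset, Wait, Idle, Err, Store, Recv, Check}
EF ((ack ∧ ready) ∨ (AG (AF ¬ready))): least fixpoint, start Z0 = {Reset, Wait, Idle, Err, Store, Recv, Check}, add states with some successor in Z. Already a fixed point.
Sat(EF ((ack ∧ ready) ∨ (AG (AF ¬ready)))) = {Reset, Wait, Idle, Err, Store, Recv, Check}
|Sat(EF ((ack ∧ ready) ∨ (AG (AF ¬ready))))| = |{Reset, Wait, Idle, Err, Store, Recv, Check}| = 7.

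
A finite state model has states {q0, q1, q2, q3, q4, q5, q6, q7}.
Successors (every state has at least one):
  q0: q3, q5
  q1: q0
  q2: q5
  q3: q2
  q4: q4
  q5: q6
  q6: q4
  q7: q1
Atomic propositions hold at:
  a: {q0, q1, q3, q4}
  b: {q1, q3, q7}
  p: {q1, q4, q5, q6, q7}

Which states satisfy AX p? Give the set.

Sat(AX p) = {s : every successor in {q1, q4, q5, q6, q7}} = {q2, q4, q5, q6, q7}

{q2, q4, q5, q6, q7}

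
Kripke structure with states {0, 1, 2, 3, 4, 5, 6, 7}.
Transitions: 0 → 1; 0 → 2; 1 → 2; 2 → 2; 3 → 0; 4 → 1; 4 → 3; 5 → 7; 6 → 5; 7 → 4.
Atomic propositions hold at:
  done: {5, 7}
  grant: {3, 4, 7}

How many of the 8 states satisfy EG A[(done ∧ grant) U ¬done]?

Sat(done ∧ grant) = {7}
Sat(¬done) = {0, 1, 2, 3, 4, 6}
A[(done ∧ grant) U ¬done]: least fixpoint, start Z0 = Sat(¬done) = {0, 1, 2, 3, 4, 6}, add states in Sat(done ∧ grant) with every successor in Z. Z1 = {0, 1, 2, 3, 4, 6, 7}; fixed.
Sat(A[(done ∧ grant) U ¬done]) = {0, 1, 2, 3, 4, 6, 7}
EG A[(done ∧ grant) U ¬done]: greatest fixpoint, start Z0 = {0, 1, 2, 3, 4, 6, 7}, keep only states in Sat with some successor in Z. Z1 = {0, 1, 2, 3, 4, 7}; fixed.
Sat(EG A[(done ∧ grant) U ¬done]) = {0, 1, 2, 3, 4, 7}
|Sat(EG A[(done ∧ grant) U ¬done])| = |{0, 1, 2, 3, 4, 7}| = 6.

6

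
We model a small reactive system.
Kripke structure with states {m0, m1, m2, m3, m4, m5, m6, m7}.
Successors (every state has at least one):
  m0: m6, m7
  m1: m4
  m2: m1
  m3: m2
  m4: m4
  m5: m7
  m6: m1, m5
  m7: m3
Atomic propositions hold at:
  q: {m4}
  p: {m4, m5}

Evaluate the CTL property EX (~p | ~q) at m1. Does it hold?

No

Sat(~p) = {m0, m1, m2, m3, m6, m7}
Sat(~q) = {m0, m1, m2, m3, m5, m6, m7}
Sat(~p | ~q) = {m0, m1, m2, m3, m5, m6, m7}
Sat(EX (~p | ~q)) = {s : some successor in {m0, m1, m2, m3, m5, m6, m7}} = {m0, m2, m3, m5, m6, m7}
m1 ∉ Sat(EX (~p | ~q)) = {m0, m2, m3, m5, m6, m7}, so the formula does not hold at m1.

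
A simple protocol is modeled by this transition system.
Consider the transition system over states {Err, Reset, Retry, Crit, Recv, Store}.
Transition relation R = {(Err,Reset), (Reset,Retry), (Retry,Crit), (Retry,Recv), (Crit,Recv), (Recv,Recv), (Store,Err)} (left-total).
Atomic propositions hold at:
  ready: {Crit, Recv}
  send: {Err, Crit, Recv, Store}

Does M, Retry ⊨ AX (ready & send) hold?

Yes

Sat(ready & send) = {Crit, Recv}
Sat(AX (ready & send)) = {s : every successor in {Crit, Recv}} = {Retry, Crit, Recv}
Retry ∈ Sat(AX (ready & send)) = {Retry, Crit, Recv}, so the formula holds at Retry.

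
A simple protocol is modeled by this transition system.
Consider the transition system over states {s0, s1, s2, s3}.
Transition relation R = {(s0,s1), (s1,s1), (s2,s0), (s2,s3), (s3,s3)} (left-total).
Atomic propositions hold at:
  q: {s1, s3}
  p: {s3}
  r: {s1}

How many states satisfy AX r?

Sat(AX r) = {s : every successor in {s1}} = {s0, s1}
|Sat(AX r)| = |{s0, s1}| = 2.

2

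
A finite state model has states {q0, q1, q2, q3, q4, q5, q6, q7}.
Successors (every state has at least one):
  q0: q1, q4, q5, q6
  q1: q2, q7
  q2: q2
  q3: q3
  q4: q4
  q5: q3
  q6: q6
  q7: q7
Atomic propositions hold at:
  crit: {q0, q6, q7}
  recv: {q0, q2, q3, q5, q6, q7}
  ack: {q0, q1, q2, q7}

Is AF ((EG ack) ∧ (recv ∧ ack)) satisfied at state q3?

No

EG ack: greatest fixpoint, start Z0 = {q0, q1, q2, q7}, keep only states in Sat with some successor in Z. Already a fixed point.
Sat(EG ack) = {q0, q1, q2, q7}
Sat(recv ∧ ack) = {q0, q2, q7}
Sat((EG ack) ∧ (recv ∧ ack)) = {q0, q2, q7}
AF ((EG ack) ∧ (recv ∧ ack)): least fixpoint, start Z0 = {q0, q2, q7}, add states with every successor in Z. Z1 = {q0, q1, q2, q7}; fixed.
Sat(AF ((EG ack) ∧ (recv ∧ ack))) = {q0, q1, q2, q7}
q3 ∉ Sat(AF ((EG ack) ∧ (recv ∧ ack))) = {q0, q1, q2, q7}, so the formula does not hold at q3.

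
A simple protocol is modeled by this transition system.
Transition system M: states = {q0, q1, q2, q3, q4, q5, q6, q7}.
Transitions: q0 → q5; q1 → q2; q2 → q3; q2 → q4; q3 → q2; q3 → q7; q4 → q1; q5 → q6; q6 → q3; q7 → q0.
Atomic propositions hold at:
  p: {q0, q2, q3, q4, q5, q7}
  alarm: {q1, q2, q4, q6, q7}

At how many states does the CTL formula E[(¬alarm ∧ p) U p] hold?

6

Sat(¬alarm) = {q0, q3, q5}
Sat(¬alarm ∧ p) = {q0, q3, q5}
E[(¬alarm ∧ p) U p]: least fixpoint, start Z0 = Sat(p) = {q0, q2, q3, q4, q5, q7}, add states in Sat(¬alarm ∧ p) with some successor in Z. Already a fixed point.
Sat(E[(¬alarm ∧ p) U p]) = {q0, q2, q3, q4, q5, q7}
|Sat(E[(¬alarm ∧ p) U p])| = |{q0, q2, q3, q4, q5, q7}| = 6.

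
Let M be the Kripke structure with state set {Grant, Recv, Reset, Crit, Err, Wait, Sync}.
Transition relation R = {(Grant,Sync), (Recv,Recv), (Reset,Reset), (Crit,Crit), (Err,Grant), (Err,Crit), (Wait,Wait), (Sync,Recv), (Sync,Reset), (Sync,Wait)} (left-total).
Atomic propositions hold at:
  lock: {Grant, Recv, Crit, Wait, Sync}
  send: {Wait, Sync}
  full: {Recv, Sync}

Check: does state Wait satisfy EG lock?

EG lock: greatest fixpoint, start Z0 = {Grant, Recv, Crit, Wait, Sync}, keep only states in Sat with some successor in Z. Already a fixed point.
Sat(EG lock) = {Grant, Recv, Crit, Wait, Sync}
Wait ∈ Sat(EG lock) = {Grant, Recv, Crit, Wait, Sync}, so the formula holds at Wait.

Yes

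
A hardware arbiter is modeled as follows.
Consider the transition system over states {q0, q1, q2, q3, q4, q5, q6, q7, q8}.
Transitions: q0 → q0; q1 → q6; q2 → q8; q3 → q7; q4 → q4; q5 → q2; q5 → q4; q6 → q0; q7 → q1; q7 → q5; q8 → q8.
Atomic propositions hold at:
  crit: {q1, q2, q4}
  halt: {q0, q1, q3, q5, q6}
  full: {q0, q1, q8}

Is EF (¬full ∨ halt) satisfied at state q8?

Sat(¬full) = {q2, q3, q4, q5, q6, q7}
Sat(¬full ∨ halt) = {q0, q1, q2, q3, q4, q5, q6, q7}
EF (¬full ∨ halt): least fixpoint, start Z0 = {q0, q1, q2, q3, q4, q5, q6, q7}, add states with some successor in Z. Already a fixed point.
Sat(EF (¬full ∨ halt)) = {q0, q1, q2, q3, q4, q5, q6, q7}
q8 ∉ Sat(EF (¬full ∨ halt)) = {q0, q1, q2, q3, q4, q5, q6, q7}, so the formula does not hold at q8.

No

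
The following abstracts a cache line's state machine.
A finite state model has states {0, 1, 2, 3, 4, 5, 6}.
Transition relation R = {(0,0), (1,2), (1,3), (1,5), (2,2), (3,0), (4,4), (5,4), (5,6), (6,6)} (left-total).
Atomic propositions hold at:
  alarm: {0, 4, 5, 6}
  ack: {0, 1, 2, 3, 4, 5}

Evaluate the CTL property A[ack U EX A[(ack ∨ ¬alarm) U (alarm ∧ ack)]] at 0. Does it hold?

Sat(¬alarm) = {1, 2, 3}
Sat(ack ∨ ¬alarm) = {0, 1, 2, 3, 4, 5}
Sat(alarm ∧ ack) = {0, 4, 5}
A[(ack ∨ ¬alarm) U (alarm ∧ ack)]: least fixpoint, start Z0 = Sat((alarm ∧ ack)) = {0, 4, 5}, add states in Sat(ack ∨ ¬alarm) with every successor in Z. Z1 = {0, 3, 4, 5}; fixed.
Sat(A[(ack ∨ ¬alarm) U (alarm ∧ ack)]) = {0, 3, 4, 5}
Sat(EX A[(ack ∨ ¬alarm) U (alarm ∧ ack)]) = {s : some successor in {0, 3, 4, 5}} = {0, 1, 3, 4, 5}
A[ack U EX A[(ack ∨ ¬alarm) U (alarm ∧ ack)]]: least fixpoint, start Z0 = Sat(EX A[(ack ∨ ¬alarm) U (alarm ∧ ack)]) = {0, 1, 3, 4, 5}, add states in Sat(ack) with every successor in Z. Already a fixed point.
Sat(A[ack U EX A[(ack ∨ ¬alarm) U (alarm ∧ ack)]]) = {0, 1, 3, 4, 5}
0 ∈ Sat(A[ack U EX A[(ack ∨ ¬alarm) U (alarm ∧ ack)]]) = {0, 1, 3, 4, 5}, so the formula holds at 0.

Yes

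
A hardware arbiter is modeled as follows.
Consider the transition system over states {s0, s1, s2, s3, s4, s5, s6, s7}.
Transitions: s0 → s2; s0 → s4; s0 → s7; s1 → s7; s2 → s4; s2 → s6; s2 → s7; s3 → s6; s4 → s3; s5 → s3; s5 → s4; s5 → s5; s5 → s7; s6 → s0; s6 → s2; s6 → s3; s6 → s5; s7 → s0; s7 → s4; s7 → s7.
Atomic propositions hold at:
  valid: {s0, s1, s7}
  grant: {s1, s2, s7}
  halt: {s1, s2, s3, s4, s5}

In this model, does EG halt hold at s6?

EG halt: greatest fixpoint, start Z0 = {s1, s2, s3, s4, s5}, keep only states in Sat with some successor in Z. Z1 = {s2, s4, s5}; Z2 = {s2, s5}; Z3 = {s5}; fixed.
Sat(EG halt) = {s5}
s6 ∉ Sat(EG halt) = {s5}, so the formula does not hold at s6.

No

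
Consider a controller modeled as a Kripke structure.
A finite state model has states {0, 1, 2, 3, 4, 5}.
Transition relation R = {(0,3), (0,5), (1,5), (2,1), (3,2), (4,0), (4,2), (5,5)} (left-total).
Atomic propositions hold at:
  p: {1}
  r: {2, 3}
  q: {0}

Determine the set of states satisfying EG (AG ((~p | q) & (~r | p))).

{5}

Sat(~p) = {0, 2, 3, 4, 5}
Sat(~p | q) = {0, 2, 3, 4, 5}
Sat(~r) = {0, 1, 4, 5}
Sat(~r | p) = {0, 1, 4, 5}
Sat((~p | q) & (~r | p)) = {0, 4, 5}
AG ((~p | q) & (~r | p)): greatest fixpoint, start Z0 = {0, 4, 5}, keep only states in Sat with every successor in Z. Z1 = {5}; fixed.
Sat(AG ((~p | q) & (~r | p))) = {5}
EG (AG ((~p | q) & (~r | p))): greatest fixpoint, start Z0 = {5}, keep only states in Sat with some successor in Z. Already a fixed point.
Sat(EG (AG ((~p | q) & (~r | p)))) = {5}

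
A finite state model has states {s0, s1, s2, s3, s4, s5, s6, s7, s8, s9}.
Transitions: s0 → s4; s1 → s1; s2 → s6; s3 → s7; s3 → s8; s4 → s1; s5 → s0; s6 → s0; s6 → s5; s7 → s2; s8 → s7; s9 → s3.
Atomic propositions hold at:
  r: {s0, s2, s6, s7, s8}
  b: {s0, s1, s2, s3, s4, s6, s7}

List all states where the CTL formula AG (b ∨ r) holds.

{s0, s1, s4}

Sat(b ∨ r) = {s0, s1, s2, s3, s4, s6, s7, s8}
AG (b ∨ r): greatest fixpoint, start Z0 = {s0, s1, s2, s3, s4, s6, s7, s8}, keep only states in Sat with every successor in Z. Z1 = {s0, s1, s2, s3, s4, s7, s8}; Z2 = {s0, s1, s3, s4, s7, s8}; Z3 = {s0, s1, s3, s4, s8}; Z4 = {s0, s1, s4}; fixed.
Sat(AG (b ∨ r)) = {s0, s1, s4}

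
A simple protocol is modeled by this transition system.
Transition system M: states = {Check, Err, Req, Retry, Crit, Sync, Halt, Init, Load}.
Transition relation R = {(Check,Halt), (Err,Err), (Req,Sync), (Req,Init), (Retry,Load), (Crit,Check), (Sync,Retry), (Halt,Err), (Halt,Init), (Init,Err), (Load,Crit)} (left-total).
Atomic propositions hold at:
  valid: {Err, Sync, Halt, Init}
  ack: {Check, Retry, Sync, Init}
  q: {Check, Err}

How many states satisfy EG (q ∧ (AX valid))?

1

Sat(AX valid) = {s : every successor in {Err, Sync, Halt, Init}} = {Check, Err, Req, Halt, Init}
Sat(q ∧ (AX valid)) = {Check, Err}
EG (q ∧ (AX valid)): greatest fixpoint, start Z0 = {Check, Err}, keep only states in Sat with some successor in Z. Z1 = {Err}; fixed.
Sat(EG (q ∧ (AX valid))) = {Err}
|Sat(EG (q ∧ (AX valid)))| = |{Err}| = 1.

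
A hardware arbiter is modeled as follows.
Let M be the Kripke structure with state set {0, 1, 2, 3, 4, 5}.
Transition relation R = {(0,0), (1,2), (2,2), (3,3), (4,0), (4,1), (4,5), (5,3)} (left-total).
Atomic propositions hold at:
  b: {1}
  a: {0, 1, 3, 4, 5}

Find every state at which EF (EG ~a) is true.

Sat(~a) = {2}
EG ~a: greatest fixpoint, start Z0 = {2}, keep only states in Sat with some successor in Z. Already a fixed point.
Sat(EG ~a) = {2}
EF (EG ~a): least fixpoint, start Z0 = {2}, add states with some successor in Z. Z1 = {1, 2}; Z2 = {1, 2, 4}; fixed.
Sat(EF (EG ~a)) = {1, 2, 4}

{1, 2, 4}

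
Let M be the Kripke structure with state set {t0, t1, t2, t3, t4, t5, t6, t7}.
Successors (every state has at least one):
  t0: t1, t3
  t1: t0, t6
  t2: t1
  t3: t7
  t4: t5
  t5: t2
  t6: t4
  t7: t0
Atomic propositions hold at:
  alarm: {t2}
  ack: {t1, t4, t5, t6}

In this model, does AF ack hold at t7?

No

AF ack: least fixpoint, start Z0 = {t1, t4, t5, t6}, add states with every successor in Z. Z1 = {t1, t2, t4, t5, t6}; fixed.
Sat(AF ack) = {t1, t2, t4, t5, t6}
t7 ∉ Sat(AF ack) = {t1, t2, t4, t5, t6}, so the formula does not hold at t7.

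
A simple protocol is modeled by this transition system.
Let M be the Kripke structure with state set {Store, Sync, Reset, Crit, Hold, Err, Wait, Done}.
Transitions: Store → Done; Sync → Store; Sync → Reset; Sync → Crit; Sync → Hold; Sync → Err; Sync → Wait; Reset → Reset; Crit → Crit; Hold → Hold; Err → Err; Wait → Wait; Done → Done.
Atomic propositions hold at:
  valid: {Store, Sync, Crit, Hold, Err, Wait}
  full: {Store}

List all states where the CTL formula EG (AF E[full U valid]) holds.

E[full U valid]: least fixpoint, start Z0 = Sat(valid) = {Store, Sync, Crit, Hold, Err, Wait}, add states in Sat(full) with some successor in Z. Already a fixed point.
Sat(E[full U valid]) = {Store, Sync, Crit, Hold, Err, Wait}
AF E[full U valid]: least fixpoint, start Z0 = {Store, Sync, Crit, Hold, Err, Wait}, add states with every successor in Z. Already a fixed point.
Sat(AF E[full U valid]) = {Store, Sync, Crit, Hold, Err, Wait}
EG (AF E[full U valid]): greatest fixpoint, start Z0 = {Store, Sync, Crit, Hold, Err, Wait}, keep only states in Sat with some successor in Z. Z1 = {Sync, Crit, Hold, Err, Wait}; fixed.
Sat(EG (AF E[full U valid])) = {Sync, Crit, Hold, Err, Wait}

{Sync, Crit, Hold, Err, Wait}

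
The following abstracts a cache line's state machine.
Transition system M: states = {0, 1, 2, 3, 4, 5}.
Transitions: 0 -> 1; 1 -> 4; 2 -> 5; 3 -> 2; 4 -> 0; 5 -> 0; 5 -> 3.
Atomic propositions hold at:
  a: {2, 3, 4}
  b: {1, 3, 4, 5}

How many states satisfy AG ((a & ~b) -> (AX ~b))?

3

Sat(~b) = {0, 2}
Sat(a & ~b) = {2}
Sat(AX ~b) = {s : every successor in {0, 2}} = {3, 4}
Sat((a & ~b) -> (AX ~b)) = {0, 1, 3, 4, 5}
AG ((a & ~b) -> (AX ~b)): greatest fixpoint, start Z0 = {0, 1, 3, 4, 5}, keep only states in Sat with every successor in Z. Z1 = {0, 1, 4, 5}; Z2 = {0, 1, 4}; fixed.
Sat(AG ((a & ~b) -> (AX ~b))) = {0, 1, 4}
|Sat(AG ((a & ~b) -> (AX ~b)))| = |{0, 1, 4}| = 3.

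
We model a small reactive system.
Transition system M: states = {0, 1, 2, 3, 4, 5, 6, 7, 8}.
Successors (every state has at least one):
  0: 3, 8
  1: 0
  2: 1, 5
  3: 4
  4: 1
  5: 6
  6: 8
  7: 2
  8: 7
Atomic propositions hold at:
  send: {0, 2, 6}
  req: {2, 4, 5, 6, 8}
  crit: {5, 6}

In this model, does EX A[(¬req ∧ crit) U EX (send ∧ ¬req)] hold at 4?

Yes

Sat(¬req) = {0, 1, 3, 7}
Sat(¬req ∧ crit) = ∅
Sat(send ∧ ¬req) = {0}
Sat(EX (send ∧ ¬req)) = {s : some successor in {0}} = {1}
A[(¬req ∧ crit) U EX (send ∧ ¬req)]: least fixpoint, start Z0 = Sat(EX (send ∧ ¬req)) = {1}, add states in Sat(¬req ∧ crit) with every successor in Z. Already a fixed point.
Sat(A[(¬req ∧ crit) U EX (send ∧ ¬req)]) = {1}
Sat(EX A[(¬req ∧ crit) U EX (send ∧ ¬req)]) = {s : some successor in {1}} = {2, 4}
4 ∈ Sat(EX A[(¬req ∧ crit) U EX (send ∧ ¬req)]) = {2, 4}, so the formula holds at 4.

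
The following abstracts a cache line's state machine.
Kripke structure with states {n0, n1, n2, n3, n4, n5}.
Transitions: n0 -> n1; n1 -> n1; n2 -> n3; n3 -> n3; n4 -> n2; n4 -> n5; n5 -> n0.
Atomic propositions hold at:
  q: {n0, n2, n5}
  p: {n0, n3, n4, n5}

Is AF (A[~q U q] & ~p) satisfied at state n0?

Sat(~q) = {n1, n3, n4}
A[~q U q]: least fixpoint, start Z0 = Sat(q) = {n0, n2, n5}, add states in Sat(~q) with every successor in Z. Z1 = {n0, n2, n4, n5}; fixed.
Sat(A[~q U q]) = {n0, n2, n4, n5}
Sat(~p) = {n1, n2}
Sat(A[~q U q] & ~p) = {n2}
AF (A[~q U q] & ~p): least fixpoint, start Z0 = {n2}, add states with every successor in Z. Already a fixed point.
Sat(AF (A[~q U q] & ~p)) = {n2}
n0 ∉ Sat(AF (A[~q U q] & ~p)) = {n2}, so the formula does not hold at n0.

No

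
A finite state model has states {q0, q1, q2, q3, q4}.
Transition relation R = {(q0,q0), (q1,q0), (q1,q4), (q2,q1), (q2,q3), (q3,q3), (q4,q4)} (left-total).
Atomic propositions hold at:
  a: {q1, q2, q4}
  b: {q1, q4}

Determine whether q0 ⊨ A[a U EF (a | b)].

Sat(a | b) = {q1, q2, q4}
EF (a | b): least fixpoint, start Z0 = {q1, q2, q4}, add states with some successor in Z. Already a fixed point.
Sat(EF (a | b)) = {q1, q2, q4}
A[a U EF (a | b)]: least fixpoint, start Z0 = Sat(EF (a | b)) = {q1, q2, q4}, add states in Sat(a) with every successor in Z. Already a fixed point.
Sat(A[a U EF (a | b)]) = {q1, q2, q4}
q0 ∉ Sat(A[a U EF (a | b)]) = {q1, q2, q4}, so the formula does not hold at q0.

No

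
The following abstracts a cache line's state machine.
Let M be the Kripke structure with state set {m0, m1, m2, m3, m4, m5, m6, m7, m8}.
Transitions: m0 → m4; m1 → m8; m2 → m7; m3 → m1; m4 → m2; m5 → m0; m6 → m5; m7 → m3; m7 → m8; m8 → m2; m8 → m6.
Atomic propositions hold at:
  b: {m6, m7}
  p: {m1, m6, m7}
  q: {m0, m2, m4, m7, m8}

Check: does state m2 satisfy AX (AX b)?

No

Sat(AX b) = {s : every successor in {m6, m7}} = {m2}
Sat(AX (AX b)) = {s : every successor in {m2}} = {m4}
m2 ∉ Sat(AX (AX b)) = {m4}, so the formula does not hold at m2.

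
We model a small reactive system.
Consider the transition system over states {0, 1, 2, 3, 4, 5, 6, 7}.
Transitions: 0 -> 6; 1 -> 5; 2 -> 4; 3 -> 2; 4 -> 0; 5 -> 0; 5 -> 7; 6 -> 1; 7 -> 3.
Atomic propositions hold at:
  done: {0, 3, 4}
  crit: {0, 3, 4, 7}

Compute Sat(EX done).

{2, 4, 5, 7}

Sat(EX done) = {s : some successor in {0, 3, 4}} = {2, 4, 5, 7}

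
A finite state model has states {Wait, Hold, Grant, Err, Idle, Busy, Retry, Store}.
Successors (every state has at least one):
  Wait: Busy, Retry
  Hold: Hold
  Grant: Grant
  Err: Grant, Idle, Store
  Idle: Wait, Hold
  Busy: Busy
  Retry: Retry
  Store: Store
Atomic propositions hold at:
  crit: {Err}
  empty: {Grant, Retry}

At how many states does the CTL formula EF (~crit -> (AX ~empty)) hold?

Sat(~crit) = {Wait, Hold, Grant, Idle, Busy, Retry, Store}
Sat(~empty) = {Wait, Hold, Err, Idle, Busy, Store}
Sat(AX ~empty) = {s : every successor in {Wait, Hold, Err, Idle, Busy, Store}} = {Hold, Idle, Busy, Store}
Sat(~crit -> (AX ~empty)) = {Hold, Err, Idle, Busy, Store}
EF (~crit -> (AX ~empty)): least fixpoint, start Z0 = {Hold, Err, Idle, Busy, Store}, add states with some successor in Z. Z1 = {Wait, Hold, Err, Idle, Busy, Store}; fixed.
Sat(EF (~crit -> (AX ~empty))) = {Wait, Hold, Err, Idle, Busy, Store}
|Sat(EF (~crit -> (AX ~empty)))| = |{Wait, Hold, Err, Idle, Busy, Store}| = 6.

6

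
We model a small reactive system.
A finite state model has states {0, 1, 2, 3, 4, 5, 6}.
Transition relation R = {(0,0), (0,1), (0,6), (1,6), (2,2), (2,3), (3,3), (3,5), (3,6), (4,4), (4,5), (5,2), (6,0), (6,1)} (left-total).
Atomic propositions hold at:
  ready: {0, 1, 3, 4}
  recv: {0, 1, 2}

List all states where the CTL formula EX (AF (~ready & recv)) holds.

Sat(~ready) = {2, 5, 6}
Sat(~ready & recv) = {2}
AF (~ready & recv): least fixpoint, start Z0 = {2}, add states with every successor in Z. Z1 = {2, 5}; fixed.
Sat(AF (~ready & recv)) = {2, 5}
Sat(EX (AF (~ready & recv))) = {s : some successor in {2, 5}} = {2, 3, 4, 5}

{2, 3, 4, 5}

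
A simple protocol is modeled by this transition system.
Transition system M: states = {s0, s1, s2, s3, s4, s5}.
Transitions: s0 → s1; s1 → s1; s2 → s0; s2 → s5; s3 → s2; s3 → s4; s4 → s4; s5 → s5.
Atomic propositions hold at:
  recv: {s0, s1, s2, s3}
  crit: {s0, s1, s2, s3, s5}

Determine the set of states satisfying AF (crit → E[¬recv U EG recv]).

{s0, s1, s2, s3, s4}

Sat(¬recv) = {s4, s5}
EG recv: greatest fixpoint, start Z0 = {s0, s1, s2, s3}, keep only states in Sat with some successor in Z. Already a fixed point.
Sat(EG recv) = {s0, s1, s2, s3}
E[¬recv U EG recv]: least fixpoint, start Z0 = Sat(EG recv) = {s0, s1, s2, s3}, add states in Sat(¬recv) with some successor in Z. Already a fixed point.
Sat(E[¬recv U EG recv]) = {s0, s1, s2, s3}
Sat(crit → E[¬recv U EG recv]) = {s0, s1, s2, s3, s4}
AF (crit → E[¬recv U EG recv]): least fixpoint, start Z0 = {s0, s1, s2, s3, s4}, add states with every successor in Z. Already a fixed point.
Sat(AF (crit → E[¬recv U EG recv])) = {s0, s1, s2, s3, s4}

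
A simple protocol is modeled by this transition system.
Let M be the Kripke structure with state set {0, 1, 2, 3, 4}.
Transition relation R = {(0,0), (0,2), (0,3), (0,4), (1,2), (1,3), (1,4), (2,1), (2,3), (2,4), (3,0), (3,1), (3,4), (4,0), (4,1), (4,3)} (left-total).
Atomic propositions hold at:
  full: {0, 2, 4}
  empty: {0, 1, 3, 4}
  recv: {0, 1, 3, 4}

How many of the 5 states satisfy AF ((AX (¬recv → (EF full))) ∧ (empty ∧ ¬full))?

Sat(¬recv) = {2}
EF full: least fixpoint, start Z0 = {0, 2, 4}, add states with some successor in Z. Z1 = {0, 1, 2, 3, 4}; fixed.
Sat(EF full) = {0, 1, 2, 3, 4}
Sat(¬recv → (EF full)) = {0, 1, 2, 3, 4}
Sat(AX (¬recv → (EF full))) = {s : every successor in {0, 1, 2, 3, 4}} = {0, 1, 2, 3, 4}
Sat(¬full) = {1, 3}
Sat(empty ∧ ¬full) = {1, 3}
Sat((AX (¬recv → (EF full))) ∧ (empty ∧ ¬full)) = {1, 3}
AF ((AX (¬recv → (EF full))) ∧ (empty ∧ ¬full)): least fixpoint, start Z0 = {1, 3}, add states with every successor in Z. Already a fixed point.
Sat(AF ((AX (¬recv → (EF full))) ∧ (empty ∧ ¬full))) = {1, 3}
|Sat(AF ((AX (¬recv → (EF full))) ∧ (empty ∧ ¬full)))| = |{1, 3}| = 2.

2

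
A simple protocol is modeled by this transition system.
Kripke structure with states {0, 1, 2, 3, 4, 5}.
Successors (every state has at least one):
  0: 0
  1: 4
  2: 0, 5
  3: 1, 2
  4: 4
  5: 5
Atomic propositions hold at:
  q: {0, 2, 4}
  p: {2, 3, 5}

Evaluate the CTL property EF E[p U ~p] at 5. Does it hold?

Sat(~p) = {0, 1, 4}
E[p U ~p]: least fixpoint, start Z0 = Sat(~p) = {0, 1, 4}, add states in Sat(p) with some successor in Z. Z1 = {0, 1, 2, 3, 4}; fixed.
Sat(E[p U ~p]) = {0, 1, 2, 3, 4}
EF E[p U ~p]: least fixpoint, start Z0 = {0, 1, 2, 3, 4}, add states with some successor in Z. Already a fixed point.
Sat(EF E[p U ~p]) = {0, 1, 2, 3, 4}
5 ∉ Sat(EF E[p U ~p]) = {0, 1, 2, 3, 4}, so the formula does not hold at 5.

No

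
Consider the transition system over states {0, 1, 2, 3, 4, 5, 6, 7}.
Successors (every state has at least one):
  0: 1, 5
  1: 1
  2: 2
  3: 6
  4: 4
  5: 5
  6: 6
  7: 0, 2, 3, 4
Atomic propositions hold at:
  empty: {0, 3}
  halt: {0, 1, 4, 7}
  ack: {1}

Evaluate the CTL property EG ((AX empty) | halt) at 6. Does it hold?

Sat(AX empty) = {s : every successor in {0, 3}} = ∅
Sat((AX empty) | halt) = {0, 1, 4, 7}
EG ((AX empty) | halt): greatest fixpoint, start Z0 = {0, 1, 4, 7}, keep only states in Sat with some successor in Z. Already a fixed point.
Sat(EG ((AX empty) | halt)) = {0, 1, 4, 7}
6 ∉ Sat(EG ((AX empty) | halt)) = {0, 1, 4, 7}, so the formula does not hold at 6.

No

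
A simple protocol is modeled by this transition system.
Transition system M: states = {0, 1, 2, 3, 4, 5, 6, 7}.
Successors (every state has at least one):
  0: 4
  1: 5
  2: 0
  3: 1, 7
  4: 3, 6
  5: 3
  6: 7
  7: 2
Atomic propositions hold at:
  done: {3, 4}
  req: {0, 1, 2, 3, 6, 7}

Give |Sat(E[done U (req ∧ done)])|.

Sat(req ∧ done) = {3}
E[done U (req ∧ done)]: least fixpoint, start Z0 = Sat((req ∧ done)) = {3}, add states in Sat(done) with some successor in Z. Z1 = {3, 4}; fixed.
Sat(E[done U (req ∧ done)]) = {3, 4}
|Sat(E[done U (req ∧ done)])| = |{3, 4}| = 2.

2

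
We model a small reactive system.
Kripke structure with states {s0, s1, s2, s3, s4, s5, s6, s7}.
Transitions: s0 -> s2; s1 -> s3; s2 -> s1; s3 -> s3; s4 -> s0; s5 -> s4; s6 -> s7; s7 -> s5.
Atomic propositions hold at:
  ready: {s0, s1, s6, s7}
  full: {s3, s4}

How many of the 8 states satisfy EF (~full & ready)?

7

Sat(~full) = {s0, s1, s2, s5, s6, s7}
Sat(~full & ready) = {s0, s1, s6, s7}
EF (~full & ready): least fixpoint, start Z0 = {s0, s1, s6, s7}, add states with some successor in Z. Z1 = {s0, s1, s2, s4, s6, s7}; Z2 = {s0, s1, s2, s4, s5, s6, s7}; fixed.
Sat(EF (~full & ready)) = {s0, s1, s2, s4, s5, s6, s7}
|Sat(EF (~full & ready))| = |{s0, s1, s2, s4, s5, s6, s7}| = 7.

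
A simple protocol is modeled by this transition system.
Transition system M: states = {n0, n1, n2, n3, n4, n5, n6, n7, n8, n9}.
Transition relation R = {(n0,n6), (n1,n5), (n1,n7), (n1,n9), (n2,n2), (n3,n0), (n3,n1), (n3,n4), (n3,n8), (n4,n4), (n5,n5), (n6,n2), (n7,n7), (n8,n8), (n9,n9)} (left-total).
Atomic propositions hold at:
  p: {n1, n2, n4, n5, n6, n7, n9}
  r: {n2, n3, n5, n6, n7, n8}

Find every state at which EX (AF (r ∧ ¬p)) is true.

Sat(¬p) = {n0, n3, n8}
Sat(r ∧ ¬p) = {n3, n8}
AF (r ∧ ¬p): least fixpoint, start Z0 = {n3, n8}, add states with every successor in Z. Already a fixed point.
Sat(AF (r ∧ ¬p)) = {n3, n8}
Sat(EX (AF (r ∧ ¬p))) = {s : some successor in {n3, n8}} = {n3, n8}

{n3, n8}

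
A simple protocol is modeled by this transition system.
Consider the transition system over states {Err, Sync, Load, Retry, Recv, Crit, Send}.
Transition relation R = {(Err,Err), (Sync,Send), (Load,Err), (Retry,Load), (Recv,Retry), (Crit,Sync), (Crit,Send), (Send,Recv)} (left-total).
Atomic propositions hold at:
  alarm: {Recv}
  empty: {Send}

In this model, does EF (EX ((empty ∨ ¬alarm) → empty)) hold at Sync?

Yes

Sat(¬alarm) = {Err, Sync, Load, Retry, Crit, Send}
Sat(empty ∨ ¬alarm) = {Err, Sync, Load, Retry, Crit, Send}
Sat((empty ∨ ¬alarm) → empty) = {Recv, Send}
Sat(EX ((empty ∨ ¬alarm) → empty)) = {s : some successor in {Recv, Send}} = {Sync, Crit, Send}
EF (EX ((empty ∨ ¬alarm) → empty)): least fixpoint, start Z0 = {Sync, Crit, Send}, add states with some successor in Z. Already a fixed point.
Sat(EF (EX ((empty ∨ ¬alarm) → empty))) = {Sync, Crit, Send}
Sync ∈ Sat(EF (EX ((empty ∨ ¬alarm) → empty))) = {Sync, Crit, Send}, so the formula holds at Sync.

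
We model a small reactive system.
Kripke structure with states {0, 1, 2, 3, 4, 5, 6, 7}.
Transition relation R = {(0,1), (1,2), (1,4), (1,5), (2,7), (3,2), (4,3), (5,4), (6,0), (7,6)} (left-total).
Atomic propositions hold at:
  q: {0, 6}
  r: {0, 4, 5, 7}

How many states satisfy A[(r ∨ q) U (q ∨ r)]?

Sat(r ∨ q) = {0, 4, 5, 6, 7}
Sat(q ∨ r) = {0, 4, 5, 6, 7}
A[(r ∨ q) U (q ∨ r)]: least fixpoint, start Z0 = Sat((q ∨ r)) = {0, 4, 5, 6, 7}, add states in Sat(r ∨ q) with every successor in Z. Already a fixed point.
Sat(A[(r ∨ q) U (q ∨ r)]) = {0, 4, 5, 6, 7}
|Sat(A[(r ∨ q) U (q ∨ r)])| = |{0, 4, 5, 6, 7}| = 5.

5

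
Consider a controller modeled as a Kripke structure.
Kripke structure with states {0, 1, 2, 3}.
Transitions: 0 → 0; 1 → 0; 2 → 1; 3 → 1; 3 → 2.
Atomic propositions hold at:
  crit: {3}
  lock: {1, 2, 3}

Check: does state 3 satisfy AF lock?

Yes

AF lock: least fixpoint, start Z0 = {1, 2, 3}, add states with every successor in Z. Already a fixed point.
Sat(AF lock) = {1, 2, 3}
3 ∈ Sat(AF lock) = {1, 2, 3}, so the formula holds at 3.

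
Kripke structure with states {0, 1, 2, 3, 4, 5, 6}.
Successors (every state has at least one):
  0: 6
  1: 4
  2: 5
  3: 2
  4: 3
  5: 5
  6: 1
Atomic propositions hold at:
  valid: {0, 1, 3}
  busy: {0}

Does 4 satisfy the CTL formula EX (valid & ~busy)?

Yes

Sat(~busy) = {1, 2, 3, 4, 5, 6}
Sat(valid & ~busy) = {1, 3}
Sat(EX (valid & ~busy)) = {s : some successor in {1, 3}} = {4, 6}
4 ∈ Sat(EX (valid & ~busy)) = {4, 6}, so the formula holds at 4.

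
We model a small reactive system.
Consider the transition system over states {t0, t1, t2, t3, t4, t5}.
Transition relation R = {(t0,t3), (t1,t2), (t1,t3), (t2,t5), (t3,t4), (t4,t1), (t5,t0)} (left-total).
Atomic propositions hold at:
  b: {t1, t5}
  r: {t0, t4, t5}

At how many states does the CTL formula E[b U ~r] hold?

Sat(~r) = {t1, t2, t3}
E[b U ~r]: least fixpoint, start Z0 = Sat(~r) = {t1, t2, t3}, add states in Sat(b) with some successor in Z. Already a fixed point.
Sat(E[b U ~r]) = {t1, t2, t3}
|Sat(E[b U ~r])| = |{t1, t2, t3}| = 3.

3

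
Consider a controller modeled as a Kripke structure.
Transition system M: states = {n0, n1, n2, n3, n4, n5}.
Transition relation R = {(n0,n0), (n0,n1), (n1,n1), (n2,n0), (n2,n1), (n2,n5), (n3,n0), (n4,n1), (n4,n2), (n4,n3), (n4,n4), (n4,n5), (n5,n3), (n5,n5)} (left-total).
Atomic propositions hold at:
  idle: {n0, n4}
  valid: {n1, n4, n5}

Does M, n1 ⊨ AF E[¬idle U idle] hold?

Sat(¬idle) = {n1, n2, n3, n5}
E[¬idle U idle]: least fixpoint, start Z0 = Sat(idle) = {n0, n4}, add states in Sat(¬idle) with some successor in Z. Z1 = {n0, n2, n3, n4}; Z2 = {n0, n2, n3, n4, n5}; fixed.
Sat(E[¬idle U idle]) = {n0, n2, n3, n4, n5}
AF E[¬idle U idle]: least fixpoint, start Z0 = {n0, n2, n3, n4, n5}, add states with every successor in Z. Already a fixed point.
Sat(AF E[¬idle U idle]) = {n0, n2, n3, n4, n5}
n1 ∉ Sat(AF E[¬idle U idle]) = {n0, n2, n3, n4, n5}, so the formula does not hold at n1.

No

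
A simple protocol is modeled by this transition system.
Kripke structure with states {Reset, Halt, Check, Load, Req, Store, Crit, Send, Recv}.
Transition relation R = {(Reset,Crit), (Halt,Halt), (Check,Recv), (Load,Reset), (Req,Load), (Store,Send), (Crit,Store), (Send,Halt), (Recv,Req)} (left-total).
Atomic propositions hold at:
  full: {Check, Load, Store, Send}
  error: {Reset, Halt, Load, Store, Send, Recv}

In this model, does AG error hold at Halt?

Yes

AG error: greatest fixpoint, start Z0 = {Reset, Halt, Load, Store, Send, Recv}, keep only states in Sat with every successor in Z. Z1 = {Halt, Load, Store, Send}; Z2 = {Halt, Store, Send}; fixed.
Sat(AG error) = {Halt, Store, Send}
Halt ∈ Sat(AG error) = {Halt, Store, Send}, so the formula holds at Halt.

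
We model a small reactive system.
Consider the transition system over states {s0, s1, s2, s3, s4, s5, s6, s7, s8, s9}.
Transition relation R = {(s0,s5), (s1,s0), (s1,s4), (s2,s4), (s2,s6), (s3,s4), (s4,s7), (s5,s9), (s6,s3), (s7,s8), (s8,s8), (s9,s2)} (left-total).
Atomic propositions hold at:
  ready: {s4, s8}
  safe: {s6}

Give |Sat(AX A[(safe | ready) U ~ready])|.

8

Sat(safe | ready) = {s4, s6, s8}
Sat(~ready) = {s0, s1, s2, s3, s5, s6, s7, s9}
A[(safe | ready) U ~ready]: least fixpoint, start Z0 = Sat(~ready) = {s0, s1, s2, s3, s5, s6, s7, s9}, add states in Sat(safe | ready) with every successor in Z. Z1 = {s0, s1, s2, s3, s4, s5, s6, s7, s9}; fixed.
Sat(A[(safe | ready) U ~ready]) = {s0, s1, s2, s3, s4, s5, s6, s7, s9}
Sat(AX A[(safe | ready) U ~ready]) = {s : every successor in {s0, s1, s2, s3, s4, s5, s6, s7, s9}} = {s0, s1, s2, s3, s4, s5, s6, s9}
|Sat(AX A[(safe | ready) U ~ready])| = |{s0, s1, s2, s3, s4, s5, s6, s9}| = 8.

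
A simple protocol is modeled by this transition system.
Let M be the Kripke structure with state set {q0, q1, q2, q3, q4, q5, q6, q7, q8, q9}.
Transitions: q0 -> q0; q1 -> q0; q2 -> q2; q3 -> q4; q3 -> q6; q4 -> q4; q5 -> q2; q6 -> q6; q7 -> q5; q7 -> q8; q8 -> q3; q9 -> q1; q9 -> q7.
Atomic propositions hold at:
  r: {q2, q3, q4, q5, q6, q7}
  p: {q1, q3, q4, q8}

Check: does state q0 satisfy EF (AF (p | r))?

Sat(p | r) = {q1, q2, q3, q4, q5, q6, q7, q8}
AF (p | r): least fixpoint, start Z0 = {q1, q2, q3, q4, q5, q6, q7, q8}, add states with every successor in Z. Z1 = {q1, q2, q3, q4, q5, q6, q7, q8, q9}; fixed.
Sat(AF (p | r)) = {q1, q2, q3, q4, q5, q6, q7, q8, q9}
EF (AF (p | r)): least fixpoint, start Z0 = {q1, q2, q3, q4, q5, q6, q7, q8, q9}, add states with some successor in Z. Already a fixed point.
Sat(EF (AF (p | r))) = {q1, q2, q3, q4, q5, q6, q7, q8, q9}
q0 ∉ Sat(EF (AF (p | r))) = {q1, q2, q3, q4, q5, q6, q7, q8, q9}, so the formula does not hold at q0.

No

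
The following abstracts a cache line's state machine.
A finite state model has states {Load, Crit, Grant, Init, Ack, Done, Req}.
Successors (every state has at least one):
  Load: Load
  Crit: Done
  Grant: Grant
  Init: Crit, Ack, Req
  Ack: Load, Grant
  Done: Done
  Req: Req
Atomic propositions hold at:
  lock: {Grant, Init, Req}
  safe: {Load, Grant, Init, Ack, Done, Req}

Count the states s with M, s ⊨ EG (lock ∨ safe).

Sat(lock ∨ safe) = {Load, Grant, Init, Ack, Done, Req}
EG (lock ∨ safe): greatest fixpoint, start Z0 = {Load, Grant, Init, Ack, Done, Req}, keep only states in Sat with some successor in Z. Already a fixed point.
Sat(EG (lock ∨ safe)) = {Load, Grant, Init, Ack, Done, Req}
|Sat(EG (lock ∨ safe))| = |{Load, Grant, Init, Ack, Done, Req}| = 6.

6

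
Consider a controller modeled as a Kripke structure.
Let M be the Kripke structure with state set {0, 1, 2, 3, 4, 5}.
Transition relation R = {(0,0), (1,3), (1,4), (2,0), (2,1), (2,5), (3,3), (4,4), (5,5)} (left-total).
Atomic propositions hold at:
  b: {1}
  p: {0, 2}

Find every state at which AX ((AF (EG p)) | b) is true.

EG p: greatest fixpoint, start Z0 = {0, 2}, keep only states in Sat with some successor in Z. Already a fixed point.
Sat(EG p) = {0, 2}
AF (EG p): least fixpoint, start Z0 = {0, 2}, add states with every successor in Z. Already a fixed point.
Sat(AF (EG p)) = {0, 2}
Sat((AF (EG p)) | b) = {0, 1, 2}
Sat(AX ((AF (EG p)) | b)) = {s : every successor in {0, 1, 2}} = {0}

{0}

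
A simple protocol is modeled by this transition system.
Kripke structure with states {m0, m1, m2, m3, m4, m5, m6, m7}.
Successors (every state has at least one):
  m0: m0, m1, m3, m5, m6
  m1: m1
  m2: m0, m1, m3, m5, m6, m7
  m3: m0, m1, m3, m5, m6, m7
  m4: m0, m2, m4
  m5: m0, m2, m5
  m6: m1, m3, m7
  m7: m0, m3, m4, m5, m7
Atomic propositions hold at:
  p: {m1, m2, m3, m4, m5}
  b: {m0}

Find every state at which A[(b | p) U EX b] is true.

{m0, m2, m3, m4, m5, m7}

Sat(b | p) = {m0, m1, m2, m3, m4, m5}
Sat(EX b) = {s : some successor in {m0}} = {m0, m2, m3, m4, m5, m7}
A[(b | p) U EX b]: least fixpoint, start Z0 = Sat(EX b) = {m0, m2, m3, m4, m5, m7}, add states in Sat(b | p) with every successor in Z. Already a fixed point.
Sat(A[(b | p) U EX b]) = {m0, m2, m3, m4, m5, m7}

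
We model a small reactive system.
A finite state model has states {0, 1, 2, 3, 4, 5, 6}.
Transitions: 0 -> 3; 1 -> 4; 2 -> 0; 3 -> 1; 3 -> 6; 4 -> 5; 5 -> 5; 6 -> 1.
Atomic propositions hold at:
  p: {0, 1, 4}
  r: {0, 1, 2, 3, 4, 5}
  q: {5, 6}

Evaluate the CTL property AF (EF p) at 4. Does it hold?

Yes

EF p: least fixpoint, start Z0 = {0, 1, 4}, add states with some successor in Z. Z1 = {0, 1, 2, 3, 4, 6}; fixed.
Sat(EF p) = {0, 1, 2, 3, 4, 6}
AF (EF p): least fixpoint, start Z0 = {0, 1, 2, 3, 4, 6}, add states with every successor in Z. Already a fixed point.
Sat(AF (EF p)) = {0, 1, 2, 3, 4, 6}
4 ∈ Sat(AF (EF p)) = {0, 1, 2, 3, 4, 6}, so the formula holds at 4.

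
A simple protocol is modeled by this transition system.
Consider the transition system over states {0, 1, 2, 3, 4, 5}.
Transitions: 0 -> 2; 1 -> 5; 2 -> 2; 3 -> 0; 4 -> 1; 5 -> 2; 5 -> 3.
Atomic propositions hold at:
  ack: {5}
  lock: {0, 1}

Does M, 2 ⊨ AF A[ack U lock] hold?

A[ack U lock]: least fixpoint, start Z0 = Sat(lock) = {0, 1}, add states in Sat(ack) with every successor in Z. Already a fixed point.
Sat(A[ack U lock]) = {0, 1}
AF A[ack U lock]: least fixpoint, start Z0 = {0, 1}, add states with every successor in Z. Z1 = {0, 1, 3, 4}; fixed.
Sat(AF A[ack U lock]) = {0, 1, 3, 4}
2 ∉ Sat(AF A[ack U lock]) = {0, 1, 3, 4}, so the formula does not hold at 2.

No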